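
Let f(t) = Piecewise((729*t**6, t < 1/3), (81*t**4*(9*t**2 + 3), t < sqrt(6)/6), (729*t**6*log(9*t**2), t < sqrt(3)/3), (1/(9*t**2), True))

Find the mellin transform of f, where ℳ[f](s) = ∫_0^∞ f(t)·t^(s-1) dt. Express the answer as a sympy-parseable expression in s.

the common scale on t comes off first: t**6 on [0, 1); t**4*(t**2 + 3) on [1, sqrt(6)/2); t**6*log(t**2) on [sqrt(6)/2, sqrt(3)); …
invert the power substitution to get t**3 on [0, 1); t**2*(t + 3) on [1, 3/2); t**3*log(t) on [3/2, 3); …
strip the shared t-power: t on [0, 1); t + 3 on [1, 3/2); t*log(t) on [3/2, 3); …
slice at 1/3, sqrt(6)/6, sqrt(3)/3, transform all 4 pieces, and sum them
segment [0, 1/3) carries 729*t**6; integrate it
on [1/3, sqrt(6)/6): add ∫ 81*t**4*(9*t**2 + 3)·t^(s-1) dt
for t in [sqrt(6)/6, sqrt(3)/3): the term is ∫ 729*t**6*log(9*t**2)·t^(s-1)
piece [sqrt(3)/3, ∞): integrate 1/(9*t**2) against the kernel

2**(-s/2 - 2)*(-162*2**(s/2 + 2)*(s/2 - 1)*(s/2 + 2)*(s + (s/2 + 2)**2 + 5) - 162*2**(s/2 + 2)*(s/2 - 1)*(s + (s/2 + 2)**2 + 5) - 81*3**(s/2 + 2)*(s/2 - 1)*(s/2 + 2)**2*(s/2 + 3)*log(3) + 81*3**(s/2 + 2)*(s/2 - 1)*(s/2 + 2)**2*(s/2 + 3)*log(2) - 81*3**(s/2 + 2)*(s/2 - 1)*(s/2 + 2)*(s/2 + 3)*log(3) + 81*3**(s/2 + 2)*(s/2 - 1)*(s/2 + 2)*(s/2 + 3)*log(2) + 81*3**(s/2 + 2)*(s/2 - 1)*(s/2 + 2)*(s/2 + 3) + 243*3**(s/2 + 2)*(s/2 - 1)*(s/2 + 2)*(s + (s/2 + 2)**2 + 5) + 162*3**(s/2 + 2)*(s/2 - 1)*(s + (s/2 + 2)**2 + 5) + 162*6**(s/2 + 2)*(s/2 - 1)*(s/2 + 2)**2*(s/2 + 3)*log(3) - 162*6**(s/2 + 2)*(s/2 - 1)*(s/2 + 2)*(s/2 + 3) + 162*6**(s/2 + 2)*(s/2 - 1)*(s/2 + 2)*(s/2 + 3)*log(3) - 2*6**(s/2 + 2)*(s/2 + 2)*(s/2 + 3)*(s + (s/2 + 2)**2 + 5))/(108*3**s*(s/2 - 1)*(s/2 + 2)*(s/2 + 3)*(s + (s/2 + 2)**2 + 5))
  -6 < Re(s) < 2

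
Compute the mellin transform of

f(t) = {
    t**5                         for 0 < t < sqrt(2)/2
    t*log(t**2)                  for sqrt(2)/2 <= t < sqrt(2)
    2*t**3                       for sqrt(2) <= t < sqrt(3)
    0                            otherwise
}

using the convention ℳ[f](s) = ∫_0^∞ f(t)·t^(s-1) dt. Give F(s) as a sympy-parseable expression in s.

invert the power substitution to get t**(5/2) on [0, 1/2); sqrt(t)*log(t) on [1/2, 2); 2*t**(3/2) on [2, 3)
invert the shared t-power to get t**2 on [0, 1/2); log(t) on [1/2, 2); 2*t on [2, 3)
summing 3 kernel integrals split by sqrt(2)/2, sqrt(2) yields ℳ[f](s)
over [0, sqrt(2)/2), the kernel integral of t**5 enters the sum
segment sqrt(2)/2 to sqrt(2) holds t*log(t**2); add its integral
the [sqrt(2), sqrt(3)) slice contributes ∫ 2*t**3·t^(s-1) dt

2**(1/2 - s/2)*(-32*2**s*(s + 1)**2*(s + 5) + 8*2**s*(s + 1)*(s + 3)*(s + 5)*log(2) - 16*2**s*(s + 3)*(s + 5) + 24*6**(s/2 + 1/2)*(s + 1)**2*(s + 5) + (s + 1)**2*(s + 3) + 4*(s + 1)*(s + 3)*(s + 5)*log(2) + 8*(s + 3)*(s + 5))/(8*(s + 1)**2*(s + 3)*(s + 5))
  Re(s) > -5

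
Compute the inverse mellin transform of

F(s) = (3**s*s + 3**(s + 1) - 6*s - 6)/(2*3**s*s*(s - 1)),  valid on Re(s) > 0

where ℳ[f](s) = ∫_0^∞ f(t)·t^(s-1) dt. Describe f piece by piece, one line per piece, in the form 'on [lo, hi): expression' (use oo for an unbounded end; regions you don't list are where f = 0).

on [0, 1/3): 3/2
on [1/3, 1): (2 - 3*t/2)/t

back out the shared t-power: 3*t/2 on [0, 1/3); 2 - 3*t/2 on [1/3, 1)
reversing the common scale on t: t on [0, 1/2); 2 - t on [1/2, 3/2)
decompose at 1/3; ℳ[f](s) sums the 2 pieces' integrals
segment [0, 1/3) carries 3/2; integrate it
segment 1/3 to 1 holds (2 - 3*t/2)/t; add its integral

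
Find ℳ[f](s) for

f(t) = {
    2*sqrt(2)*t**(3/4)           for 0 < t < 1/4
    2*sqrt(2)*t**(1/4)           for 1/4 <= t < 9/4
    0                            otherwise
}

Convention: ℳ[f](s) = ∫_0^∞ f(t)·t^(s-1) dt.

4*(2*3**(2*s + 1/2)*(4*s + 3) - 4*s - 5)/(4**s*(4*s + 1)*(4*s + 3))
  Re(s) > -3/4

undo the power substitution: 2*sqrt(2)*t**(3/2) on [0, 1/2); 2*sqrt(2)*sqrt(t) on [1/2, 3/2)
peel off the common scale on t: t**(3/2) on [0, 1); 2*sqrt(t) on [1, 3)
along the cuts 1/4, ℳ[f](s) splits into 2 integrals
between 0 and 1/4 the integrand is 2*sqrt(2)*t**(3/4)·t^(s-1)
on [1/4, 9/4) integrate f = 2*sqrt(2)*t**(1/4) against the kernel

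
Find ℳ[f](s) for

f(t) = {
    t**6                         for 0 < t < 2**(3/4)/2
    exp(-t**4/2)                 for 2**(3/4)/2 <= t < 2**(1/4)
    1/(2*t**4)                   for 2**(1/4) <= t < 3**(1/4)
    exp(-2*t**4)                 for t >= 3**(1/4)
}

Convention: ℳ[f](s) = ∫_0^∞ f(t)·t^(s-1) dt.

(sqrt(2)*3**(3/4)/6)**s*(3*24**(s/4)*(s - 4)*(s + 6)*uppergamma(s/4, 1/4) + 3*6**(s/4)*(s - 4)*(s + 6)*uppergamma(s/4, 6) + 3*sqrt(2)*6**(s/4)*(s - 4) + 2*6**(s/2)*(s + 6) - 3*(2**(3/4)*3**(1/4))**s*(s - 4)*(s + 6)*uppergamma(s/4, 1) - 3*(2**(3/4)*3**(1/4))**s*(s + 6))/(12*(s - 4)*(s + 6))
  Re(s) > -6

peel off the power substitution: t**3 on [0, sqrt(2)/2); exp(-t**2/2) on [sqrt(2)/2, sqrt(2)); 1/(2*t**2) on [sqrt(2), sqrt(3)); …
undo the power substitution: t**(3/2) on [0, 1/2); exp(-t/2) on [1/2, 2); 1/(2*t) on [2, 3); …
summing 4 kernel integrals split by 2**(3/4)/2, 2**(1/4), 3**(1/4) yields ℳ[f](s)
over [0, 2**(3/4)/2), the kernel integral of t**6 enters the sum
∫ exp(-t**4/2)·t^(s-1) over [2**(3/4)/2, 2**(1/4))
piece [2**(1/4), 3**(1/4)): integrate 1/(2*t**4) against the kernel
piece [3**(1/4), ∞): integrate exp(-2*t**4) against the kernel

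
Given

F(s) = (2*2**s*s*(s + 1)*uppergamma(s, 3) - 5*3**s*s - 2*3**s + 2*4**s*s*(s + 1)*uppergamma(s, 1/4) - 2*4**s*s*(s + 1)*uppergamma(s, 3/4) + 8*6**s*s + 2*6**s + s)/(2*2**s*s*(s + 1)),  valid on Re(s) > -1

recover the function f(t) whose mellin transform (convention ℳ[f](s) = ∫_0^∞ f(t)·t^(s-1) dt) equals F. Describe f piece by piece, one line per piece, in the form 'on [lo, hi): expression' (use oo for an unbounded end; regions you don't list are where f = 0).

on [0, 1/2): t
on [1/2, 3/2): exp(-t/2)
on [3/2, 3): t + 1
on [3, oo): exp(-t)

decompose at 1/2, 3/2, 3; ℳ[f](s) sums the 4 pieces' integrals
for t in [0, 1/2): the term is ∫ t·t^(s-1)
segment [1/2, 3/2) carries exp(-t/2); integrate it
[3/2, 3) adds the kernel integral of (t + 1)
on [3, ∞): add ∫ exp(-t)·t^(s-1) dt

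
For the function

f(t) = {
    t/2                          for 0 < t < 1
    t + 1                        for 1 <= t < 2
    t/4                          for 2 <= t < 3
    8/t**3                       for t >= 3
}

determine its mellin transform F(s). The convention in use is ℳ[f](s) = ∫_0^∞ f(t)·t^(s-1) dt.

(270*2**s*s**2 - 702*2**s*s - 324*2**s + 49*3**s*s**2 - 275*3**s*s - 162*s**2 + 378*s + 324)/(108*s*(s**2 - 2*s - 3))
  -1 < Re(s) < 3

reversing the common scale on t: t on [0, 1/2); 2*t + 1 on [1/2, 1); t/2 on [1, 3/2); …
decompose at 1, 2, 3; ℳ[f](s) sums the 4 pieces' integrals
between 0 and 1 the integrand is t/2·t^(s-1)
over [1, 2), the kernel integral of (t + 1) enters the sum
the [2, 3) slice contributes ∫ t/4·t^(s-1) dt
for t in [3, ∞): the term is ∫ 8/t**3·t^(s-1)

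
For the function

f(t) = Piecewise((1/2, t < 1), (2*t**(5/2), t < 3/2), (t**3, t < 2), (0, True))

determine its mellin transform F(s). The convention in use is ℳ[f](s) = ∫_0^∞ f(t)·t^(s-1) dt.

(2*2**(s + 3)*s*(2*s + 5) + 8*(3/2)**(s + 5/2)*s*(s + 3) - 2*(3/2)**(s + 3)*s*(2*s + 5) - 8*s*(s + 3) + (s + 3)*(2*s + 5))/(2*s*(s + 3)*(2*s + 5))
  Re(s) > 0

summing 3 kernel integrals split by 1, 3/2 yields ℳ[f](s)
the [0, 1) slice contributes ∫ 1/2·t^(s-1) dt
∫ 2*t**(5/2)·t^(s-1) over [1, 3/2)
for t in [3/2, 2): the term is ∫ t**3·t^(s-1)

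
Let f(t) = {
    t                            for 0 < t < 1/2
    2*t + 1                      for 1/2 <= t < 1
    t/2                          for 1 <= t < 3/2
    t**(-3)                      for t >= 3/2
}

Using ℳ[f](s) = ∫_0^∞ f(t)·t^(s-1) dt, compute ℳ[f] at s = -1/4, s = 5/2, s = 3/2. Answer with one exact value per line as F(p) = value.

cuts at 1/2, 1, 3/2: linearity sums the 4 kernel integrals
on [0, 1/2) integrate f = t against the kernel
piece [1/2, 1): integrate (2*t + 1) against the kernel
[1, 3/2) adds the kernel integral of t/2
segment 3/2 to ∞ holds t**(-3); add its integral

F(-1/4) = 2**(1/4)*(-1053*2**(3/4) + 383*3**(3/4) + 3510)/1053
F(5/2) = -19*sqrt(2)/280 + 29/35 + 305*sqrt(6)/336
F(3/2) = -13*sqrt(2)/60 + 403*sqrt(6)/1080 + 19/15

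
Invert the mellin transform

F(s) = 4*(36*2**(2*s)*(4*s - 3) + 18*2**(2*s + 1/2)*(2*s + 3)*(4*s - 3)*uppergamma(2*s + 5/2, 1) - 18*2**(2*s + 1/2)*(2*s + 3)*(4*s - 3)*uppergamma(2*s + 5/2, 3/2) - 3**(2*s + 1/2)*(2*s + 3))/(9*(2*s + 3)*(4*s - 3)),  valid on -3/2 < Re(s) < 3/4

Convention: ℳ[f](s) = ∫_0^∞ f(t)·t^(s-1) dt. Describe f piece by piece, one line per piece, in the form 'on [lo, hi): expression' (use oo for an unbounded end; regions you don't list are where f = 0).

reversing the power substitution: t**3 on [0, 2); t**(5/2)*exp(-t/2) on [2, 3); t**(-3/2) on [3, ∞)
invert the shared t-power to get t on [0, 2); sqrt(t)*exp(-t/2) on [2, 3); t**(-7/2) on [3, ∞)
strip the shared t-power: sqrt(t) on [0, 2); exp(-t/2) on [2, 3); t**(-4) on [3, ∞)
split f at 4, 9: ℳ[f](s) collects 3 kernel integrals
over [0, 4), the kernel integral of t**(3/2) enters the sum
over [4, 9), the kernel integral of t**(5/4)*exp(-sqrt(t)/2) enters the sum
segment [9, ∞) carries t**(-3/4); integrate it

on [0, 4): t**(3/2)
on [4, 9): t**(5/4)*exp(-sqrt(t)/2)
on [9, oo): t**(-3/4)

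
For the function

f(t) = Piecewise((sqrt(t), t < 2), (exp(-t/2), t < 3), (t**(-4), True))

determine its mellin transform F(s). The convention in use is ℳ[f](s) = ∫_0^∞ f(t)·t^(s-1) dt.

(2**s*(s - 4)*(2*s + 1)*uppergamma(s, 1) - 2**s*(s - 4)*(2*s + 1)*uppergamma(s, 3/2) + 2*2**(s + 1/2)*(s - 4) - 3**s*(2*s + 1)/81)/((s - 4)*(2*s + 1))
  -1/2 < Re(s) < 4

the 3 pieces separated at 2, 3 each add one integral
segment [0, 2) carries sqrt(t); integrate it
for t in [2, 3): the term is ∫ exp(-t/2)·t^(s-1)
segment 3 to ∞ holds t**(-4); add its integral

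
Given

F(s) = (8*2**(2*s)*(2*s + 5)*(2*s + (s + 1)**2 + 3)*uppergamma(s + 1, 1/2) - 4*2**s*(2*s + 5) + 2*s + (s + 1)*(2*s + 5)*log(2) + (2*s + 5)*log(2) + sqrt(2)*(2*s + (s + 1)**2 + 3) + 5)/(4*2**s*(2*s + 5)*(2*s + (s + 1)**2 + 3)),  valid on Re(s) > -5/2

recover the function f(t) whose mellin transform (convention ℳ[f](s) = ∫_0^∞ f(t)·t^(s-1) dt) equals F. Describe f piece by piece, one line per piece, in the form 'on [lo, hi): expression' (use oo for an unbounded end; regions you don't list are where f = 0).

on [0, 1/2): t**(5/2)
on [1/2, 1): t**2*log(t)
on [1, oo): t*exp(-t/2)

the shared t-power comes off first: t**(3/2) on [0, 1/2); t*log(t) on [1/2, 1); exp(-t/2) on [1, ∞)
split f at 1/2, 1: ℳ[f](s) collects 3 kernel integrals
∫ over [0, 1/2) of t**(5/2)·t^(s-1) joins the sum
∫ t**2*log(t)·t^(s-1) over [1/2, 1)
∫ t*exp(-t/2)·t^(s-1) over [1, ∞)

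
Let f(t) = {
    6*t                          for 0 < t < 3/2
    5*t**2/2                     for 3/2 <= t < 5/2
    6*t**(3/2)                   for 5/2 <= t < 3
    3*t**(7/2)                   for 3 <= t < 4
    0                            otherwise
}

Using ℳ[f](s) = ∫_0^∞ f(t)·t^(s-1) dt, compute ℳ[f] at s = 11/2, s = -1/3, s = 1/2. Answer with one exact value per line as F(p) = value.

slice at 3/2, 5/2, 3, transform all 4 pieces, and sum them
over [0, 3/2), the kernel integral of 6*t enters the sum
over [3/2, 5/2), the kernel integral of 5*t**2/2 enters the sum
segment [5/2, 3) carries 6*t**(3/2); integrate it
on [3, 4) integrate f = 3*t**(7/2) against the kernel

F(11/2) = 8019*sqrt(6)/3328 + 78125*sqrt(10)/768 + 110438827/1344
F(-1/3) = -45*2**(5/6)*5**(1/6)/7 - 1350*3**(1/6)/133 + 15*2**(1/3)*5**(2/3)/8 + 27*2**(1/3)*3**(2/3)/8 + 1152*2**(1/3)/19
F(1/2) = 15*sqrt(6)/8 + 25*sqrt(10)/8 + 279/2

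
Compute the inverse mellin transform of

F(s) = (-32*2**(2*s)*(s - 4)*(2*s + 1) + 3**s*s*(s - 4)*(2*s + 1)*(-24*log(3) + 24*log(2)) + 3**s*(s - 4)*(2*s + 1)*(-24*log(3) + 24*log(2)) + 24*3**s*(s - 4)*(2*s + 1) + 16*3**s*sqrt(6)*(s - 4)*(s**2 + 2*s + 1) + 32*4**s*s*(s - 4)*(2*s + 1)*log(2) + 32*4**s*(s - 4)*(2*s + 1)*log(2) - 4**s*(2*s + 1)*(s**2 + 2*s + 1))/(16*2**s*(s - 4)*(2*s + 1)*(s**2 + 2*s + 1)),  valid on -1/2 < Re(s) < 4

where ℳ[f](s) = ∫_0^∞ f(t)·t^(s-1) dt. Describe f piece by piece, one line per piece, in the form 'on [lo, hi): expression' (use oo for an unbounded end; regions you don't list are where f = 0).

decompose at 3/2, 2; ℳ[f](s) sums the 3 pieces' integrals
segment 0 to 3/2 holds sqrt(t); add its integral
on [3/2, 2) integrate f = t*log(t) against the kernel
on [2, ∞): add ∫ t**(-4)·t^(s-1) dt

on [0, 3/2): sqrt(t)
on [3/2, 2): t*log(t)
on [2, oo): t**(-4)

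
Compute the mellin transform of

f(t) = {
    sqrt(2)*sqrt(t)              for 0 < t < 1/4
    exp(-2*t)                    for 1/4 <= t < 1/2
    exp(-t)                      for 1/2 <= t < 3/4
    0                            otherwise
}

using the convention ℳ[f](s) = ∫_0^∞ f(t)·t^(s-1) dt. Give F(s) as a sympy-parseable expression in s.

(2**s*(2*s + 1)*uppergamma(s, 1/2) - 2**s*(2*s + 1)*uppergamma(s, 1) + 4**s*(2*s + 1)*uppergamma(s, 1/2) - 4**s*(2*s + 1)*uppergamma(s, 3/4) + sqrt(2))/(4**s*(2*s + 1))
  Re(s) > -1/2

remove the common scale on t first: sqrt(t) on [0, 1/2); exp(-t) on [1/2, 1); exp(-t/2) on [1, 3/2)
decompose at 1/4, 1/2; ℳ[f](s) sums the 3 pieces' integrals
the [0, 1/4) slice contributes ∫ sqrt(2)*sqrt(t)·t^(s-1) dt
between 1/4 and 1/2 the integrand is exp(-2*t)·t^(s-1)
∫ over [1/2, 3/4) of exp(-t)·t^(s-1) joins the sum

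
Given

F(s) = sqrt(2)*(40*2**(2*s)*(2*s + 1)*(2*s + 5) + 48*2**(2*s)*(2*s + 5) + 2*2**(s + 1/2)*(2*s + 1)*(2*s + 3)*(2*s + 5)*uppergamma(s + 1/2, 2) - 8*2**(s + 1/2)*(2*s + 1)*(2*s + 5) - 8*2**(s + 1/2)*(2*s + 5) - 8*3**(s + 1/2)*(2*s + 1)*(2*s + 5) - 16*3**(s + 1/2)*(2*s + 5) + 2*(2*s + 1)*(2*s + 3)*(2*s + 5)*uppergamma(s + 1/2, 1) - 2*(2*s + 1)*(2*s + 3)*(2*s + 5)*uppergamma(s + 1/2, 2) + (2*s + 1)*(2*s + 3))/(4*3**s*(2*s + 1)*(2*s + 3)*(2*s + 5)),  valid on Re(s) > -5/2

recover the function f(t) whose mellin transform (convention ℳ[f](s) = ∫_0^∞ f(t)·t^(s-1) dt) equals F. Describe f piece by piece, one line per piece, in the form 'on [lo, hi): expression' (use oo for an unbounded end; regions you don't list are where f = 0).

on [0, 1/3): 9*sqrt(6)*t**(5/2)/8
on [1/3, 2/3): sqrt(6)*sqrt(t)*exp(-3*t)/2
on [2/3, 1): sqrt(6)*sqrt(t)*(3*t/2 + 1)/2
on [1, 4/3): sqrt(6)*sqrt(t)*(3*t/2 + 3)/2
on [4/3, oo): sqrt(6)*sqrt(t)*exp(-3*t/2)/2

peel off the common scale on t: sqrt(2)*t**(5/2)/8 on [0, 1); sqrt(2)*sqrt(t)*exp(-t)/2 on [1, 2); sqrt(2)*sqrt(t)*(t/2 + 1)/2 on [2, 3); …
peel off the common scale on t: t**(5/2) on [0, 1/2); sqrt(t)*exp(-2*t) on [1/2, 1); sqrt(t)*(t + 1) on [1, 3/2); …
invert the shared t-power to get t**2 on [0, 1/2); exp(-2*t) on [1/2, 1); t + 1 on [1, 3/2); …
treat the 5 regions marked off by 1/3, 2/3, 1, 4/3 separately and sum
∫ 9*sqrt(6)*t**(5/2)/8·t^(s-1) over [0, 1/3)
segment [1/3, 2/3) carries sqrt(6)*sqrt(t)*exp(-3*t)/2; integrate it
piece [2/3, 1): integrate sqrt(6)*sqrt(t)*(3*t/2 + 1)/2 against the kernel
∫ sqrt(6)*sqrt(t)*(3*t/2 + 3)/2·t^(s-1) over [1, 4/3)
on [4/3, ∞): add ∫ sqrt(6)*sqrt(t)*exp(-3*t/2)/2·t^(s-1) dt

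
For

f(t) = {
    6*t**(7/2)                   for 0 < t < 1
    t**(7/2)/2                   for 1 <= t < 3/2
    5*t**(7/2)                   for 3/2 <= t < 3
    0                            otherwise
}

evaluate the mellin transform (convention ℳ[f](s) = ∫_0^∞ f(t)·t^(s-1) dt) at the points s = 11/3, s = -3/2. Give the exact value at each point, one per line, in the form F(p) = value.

split f at 1, 3/2: ℳ[f](s) collects 3 kernel integrals
the [0, 1) slice contributes ∫ 6*t**(7/2)·t^(s-1) dt
piece [1, 3/2): integrate t**(7/2)/2 against the kernel
∫ over [3/2, 3) of 5*t**(7/2)·t^(s-1) joins the sum

F(11/3) = -59049*2**(5/6)*3**(1/6)/11008 + 33/43 + 65610*3**(1/6)/43
F(-3/2) = 323/16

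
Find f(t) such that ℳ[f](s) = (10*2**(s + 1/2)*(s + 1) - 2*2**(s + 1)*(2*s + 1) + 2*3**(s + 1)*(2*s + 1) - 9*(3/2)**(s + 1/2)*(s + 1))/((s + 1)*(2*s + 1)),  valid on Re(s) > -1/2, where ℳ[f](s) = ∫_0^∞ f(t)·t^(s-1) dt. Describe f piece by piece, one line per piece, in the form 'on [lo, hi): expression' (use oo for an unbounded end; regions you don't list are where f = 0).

on [0, 3/2): sqrt(t)/2
on [3/2, 2): 5*sqrt(t)
on [2, 3): 2*t

summing 3 kernel integrals split by 3/2, 2 yields ℳ[f](s)
piece [0, 3/2): integrate sqrt(t)/2 against the kernel
piece [3/2, 2): integrate 5*sqrt(t) against the kernel
piece [2, 3): integrate 2*t against the kernel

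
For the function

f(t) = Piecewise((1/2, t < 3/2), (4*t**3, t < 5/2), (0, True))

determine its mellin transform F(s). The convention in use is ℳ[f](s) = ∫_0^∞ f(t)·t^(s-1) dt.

(3**s*(s + 3) + s*(-27*3**s + 125*5**s))/(2*2**s*s*(s + 3))
  Re(s) > 0

split f at 3/2: ℳ[f](s) collects 2 kernel integrals
∫ over [0, 3/2) of 1/2·t^(s-1) joins the sum
segment [3/2, 5/2) carries 4*t**3; integrate it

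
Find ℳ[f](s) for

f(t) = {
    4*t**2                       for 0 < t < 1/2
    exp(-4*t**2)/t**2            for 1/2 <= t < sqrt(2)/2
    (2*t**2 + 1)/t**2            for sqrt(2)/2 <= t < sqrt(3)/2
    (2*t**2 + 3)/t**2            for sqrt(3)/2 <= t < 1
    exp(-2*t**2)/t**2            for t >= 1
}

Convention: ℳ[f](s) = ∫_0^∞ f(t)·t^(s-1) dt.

remove the power substitution first: 4*t on [0, 1/4); exp(-4*t)/t on [1/4, 1/2); (2*t + 1)/t on [1/2, 3/4); …
reversing the shared t-power: 4*t**2 on [0, 1/4); exp(-4*t) on [1/4, 1/2); 2*t + 1 on [1/2, 3/4); …
back out the common scale on t: t**2 on [0, 1/2); exp(-2*t) on [1/2, 1); t + 1 on [1, 3/2); …
the 5 pieces separated at 1/2, sqrt(2)/2, sqrt(3)/2, 1 each add one integral
[0, 1/2) adds the kernel integral of 4*t**2
for t in [1/2, sqrt(2)/2): the term is ∫ exp(-4*t**2)/t**2·t^(s-1)
segment sqrt(2)/2 to sqrt(3)/2 holds (2*t**2 + 1)/t**2; add its integral
for t in [sqrt(3)/2, 1): the term is ∫ (2*t**2 + 3)/t**2·t^(s-1)
for t in [1, ∞): the term is ∫ exp(-2*t**2)/t**2·t^(s-1)

(3*2**(s/2)*s*(s - 2)*(s + 2)*uppergamma(s/2 - 1, 2) - 12*2**(s/2)*(s - 2)*(s + 2) - 12*2**(s/2)*(s + 2) + 15*2**s*(s - 2)*(s + 2) + 18*2**s*(s + 2) - 8*3**(s/2)*(s - 2)*(s + 2) - 16*3**(s/2)*(s + 2) + 6*s*(s - 2)*(s + 2)*uppergamma(s/2 - 1, 1) - 6*s*(s - 2)*(s + 2)*uppergamma(s/2 - 1, 2) + 3*s*(s - 2))/(3*2**s*s*(s - 2)*(s + 2))
  Re(s) > -2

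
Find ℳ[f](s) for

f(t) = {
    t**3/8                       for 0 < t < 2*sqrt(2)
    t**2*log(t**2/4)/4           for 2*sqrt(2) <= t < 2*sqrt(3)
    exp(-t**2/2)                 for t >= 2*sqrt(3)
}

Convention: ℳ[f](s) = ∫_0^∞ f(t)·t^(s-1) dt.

2**s*(-12**(s/2)*s*(s + 3)*log(2) - 2*12**(s/2)*(s + 3)*log(2) + 2*12**(s/2)*(s + 3) + 4*12**(s/2)*sqrt(2)*(s**2/4 + s + 1) + 3*18**(s/2)*s*(s + 3)*log(3)/2 - 3*18**(s/2)*(s + 3) + 3*18**(s/2)*(s + 3)*log(3) + 3**(s/2)*(s + 3)*(s**2/4 + s + 1)*uppergamma(s/2, 6))/(2*6**(s/2)*(s + 3)*(s**2/4 + s + 1))
  Re(s) > -3

invert the common scale on t to get t**3 on [0, sqrt(2)); t**2*log(t**2) on [sqrt(2), sqrt(3)); exp(-2*t**2) on [sqrt(3), ∞)
remove the power substitution first: t**(3/2) on [0, 2); t*log(t) on [2, 3); exp(-2*t) on [3, ∞)
treat the 3 regions marked off by 2*sqrt(2), 2*sqrt(3) separately and sum
between 0 and 2*sqrt(2) the integrand is t**3/8·t^(s-1)
segment [2*sqrt(2), 2*sqrt(3)) carries t**2*log(t**2/4)/4; integrate it
∫ over [2*sqrt(3), ∞) of exp(-t**2/2)·t^(s-1) joins the sum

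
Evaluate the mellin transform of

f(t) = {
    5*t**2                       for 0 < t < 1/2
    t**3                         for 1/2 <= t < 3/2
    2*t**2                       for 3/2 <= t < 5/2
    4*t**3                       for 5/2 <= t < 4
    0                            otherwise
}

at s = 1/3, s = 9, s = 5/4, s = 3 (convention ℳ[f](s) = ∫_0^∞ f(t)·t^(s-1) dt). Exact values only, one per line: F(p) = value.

F(1/3) = 3*2**(2/3)*(-2500*5**(1/3) - 171*3**(1/3) + 28765)/1120
F(9) = 753813970447/135168
F(5/4) = -3000*2**(3/4)*5**(1/4)/221 - 783*2**(3/4)*3**(1/4)/1768 + 157*2**(3/4)/1768 + 4096*sqrt(2)/17
F(3) = 312703/120

the 4 pieces separated at 1/2, 3/2, 5/2 each add one integral
on [0, 1/2): add ∫ 5*t**2·t^(s-1) dt
[1/2, 3/2) adds the kernel integral of t**3
∫ 2*t**2·t^(s-1) over [3/2, 5/2)
∫ 4*t**3·t^(s-1) over [5/2, 4)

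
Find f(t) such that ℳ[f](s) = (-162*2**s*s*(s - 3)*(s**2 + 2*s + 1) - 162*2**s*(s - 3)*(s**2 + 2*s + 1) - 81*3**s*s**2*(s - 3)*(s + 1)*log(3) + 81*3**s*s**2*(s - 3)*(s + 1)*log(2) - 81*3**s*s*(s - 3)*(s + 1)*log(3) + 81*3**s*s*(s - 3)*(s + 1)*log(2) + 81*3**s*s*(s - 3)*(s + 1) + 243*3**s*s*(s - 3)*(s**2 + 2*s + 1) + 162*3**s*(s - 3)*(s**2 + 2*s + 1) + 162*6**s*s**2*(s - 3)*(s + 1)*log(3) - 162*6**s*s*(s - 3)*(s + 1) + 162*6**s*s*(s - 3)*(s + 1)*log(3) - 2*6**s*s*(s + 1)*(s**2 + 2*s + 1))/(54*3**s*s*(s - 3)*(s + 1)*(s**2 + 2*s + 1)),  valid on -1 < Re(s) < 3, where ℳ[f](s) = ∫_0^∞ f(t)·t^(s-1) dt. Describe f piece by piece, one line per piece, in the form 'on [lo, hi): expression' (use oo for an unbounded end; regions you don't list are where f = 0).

on [0, 2/3): 3*t/2
on [2/3, 1): 3*t/2 + 3
on [1, 2): 3*t*log(3*t/2)/2
on [2, oo): 8/(27*t**3)

undo the common scale on t: t on [0, 1); t + 3 on [1, 3/2); t*log(t) on [3/2, 3); …
decompose at 2/3, 1, 2; ℳ[f](s) sums the 4 pieces' integrals
between 0 and 2/3 the integrand is 3*t/2·t^(s-1)
segment [2/3, 1) carries (3*t/2 + 3); integrate it
[1, 2) adds the kernel integral of 3*t*log(3*t/2)/2
∫ 8/(27*t**3)·t^(s-1) over [2, ∞)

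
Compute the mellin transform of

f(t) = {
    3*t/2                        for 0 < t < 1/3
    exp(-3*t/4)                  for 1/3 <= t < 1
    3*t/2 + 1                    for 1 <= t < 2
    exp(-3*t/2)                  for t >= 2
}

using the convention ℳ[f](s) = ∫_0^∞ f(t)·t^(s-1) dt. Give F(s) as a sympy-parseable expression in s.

back out the common scale on t: t on [0, 1/2); exp(-t/2) on [1/2, 3/2); t + 1 on [3/2, 3); …
summing 4 kernel integrals split by 1/3, 1, 2 yields ℳ[f](s)
between 0 and 1/3 the integrand is 3*t/2·t^(s-1)
between 1/3 and 1 the integrand is exp(-3*t/4)·t^(s-1)
∫ over [1, 2) of (3*t/2 + 1)·t^(s-1) joins the sum
∫ exp(-3*t/2)·t^(s-1) over [2, ∞)

(2*2**s*s*(s + 1)*uppergamma(s, 3) - 5*3**s*s - 2*3**s + 2*4**s*s*(s + 1)*uppergamma(s, 1/4) - 2*4**s*s*(s + 1)*uppergamma(s, 3/4) + 8*6**s*s + 2*6**s + s)/(2*3**s*s*(s + 1))
  Re(s) > -1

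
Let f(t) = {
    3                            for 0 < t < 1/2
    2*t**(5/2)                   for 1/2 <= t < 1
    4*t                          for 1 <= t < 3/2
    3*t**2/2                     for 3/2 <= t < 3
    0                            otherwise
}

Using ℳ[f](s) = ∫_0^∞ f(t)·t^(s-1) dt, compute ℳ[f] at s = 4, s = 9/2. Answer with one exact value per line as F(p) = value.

slice at 1/2, 1, 3/2, transform all 4 pieces, and sum them
on [0, 1/2): add ∫ 3·t^(s-1) dt
between 1/2 and 1 the integrand is 2*t**(5/2)·t^(s-1)
on [1, 3/2) integrate f = 4*t against the kernel
∫ over [3/2, 3) of 3*t**2/2·t^(s-1) joins the sum

F(4) = 3078931/16640 - sqrt(2)/416
F(9/2) = -2187/4928 + sqrt(2)/48 + 26487*sqrt(6)/18304 + 2187*sqrt(3)/13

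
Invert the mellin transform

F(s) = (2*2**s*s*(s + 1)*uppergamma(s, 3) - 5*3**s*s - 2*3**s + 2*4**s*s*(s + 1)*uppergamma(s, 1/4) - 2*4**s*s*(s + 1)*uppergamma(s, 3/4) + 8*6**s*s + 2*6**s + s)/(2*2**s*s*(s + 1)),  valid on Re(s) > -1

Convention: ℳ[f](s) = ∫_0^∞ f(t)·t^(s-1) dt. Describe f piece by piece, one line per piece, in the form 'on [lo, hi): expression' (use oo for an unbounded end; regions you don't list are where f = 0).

on [0, 1/2): t
on [1/2, 3/2): exp(-t/2)
on [3/2, 3): t + 1
on [3, oo): exp(-t)

split f at 1/2, 3/2, 3: ℳ[f](s) collects 4 kernel integrals
piece [0, 1/2): integrate t against the kernel
the [1/2, 3/2) slice contributes ∫ exp(-t/2)·t^(s-1) dt
on [3/2, 3): add ∫ (t + 1)·t^(s-1) dt
the [3, ∞) slice contributes ∫ exp(-t)·t^(s-1) dt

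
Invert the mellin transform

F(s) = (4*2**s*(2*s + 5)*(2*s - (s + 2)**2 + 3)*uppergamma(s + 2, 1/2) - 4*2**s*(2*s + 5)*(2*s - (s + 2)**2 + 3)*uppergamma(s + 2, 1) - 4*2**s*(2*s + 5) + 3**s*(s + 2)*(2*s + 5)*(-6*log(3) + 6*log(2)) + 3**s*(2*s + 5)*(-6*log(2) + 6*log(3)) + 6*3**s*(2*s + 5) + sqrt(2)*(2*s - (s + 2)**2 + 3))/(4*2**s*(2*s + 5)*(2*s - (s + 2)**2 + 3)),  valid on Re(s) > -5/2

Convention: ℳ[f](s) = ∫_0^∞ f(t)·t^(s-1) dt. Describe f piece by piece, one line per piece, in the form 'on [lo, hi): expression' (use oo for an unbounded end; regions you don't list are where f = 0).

on [0, 1/2): t**(5/2)
on [1/2, 1): t**2*exp(-t)
on [1, 3/2): t*log(t)

remove the shared t-power first: sqrt(t) on [0, 1/2); exp(-t) on [1/2, 1); log(t)/t on [1, 3/2)
f breaks at 1/2, 1 into 3 integrals to sum
segment [0, 1/2) carries t**(5/2); integrate it
segment [1/2, 1) carries t**2*exp(-t); integrate it
on [1, 3/2) integrate f = t*log(t) against the kernel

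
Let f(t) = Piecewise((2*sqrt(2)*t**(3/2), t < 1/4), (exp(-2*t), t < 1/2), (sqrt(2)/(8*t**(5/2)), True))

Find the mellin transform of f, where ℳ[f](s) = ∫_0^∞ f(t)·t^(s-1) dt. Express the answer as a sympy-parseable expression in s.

peel off the common scale on t: t**(3/2) on [0, 1/2); exp(-t) on [1/2, 1); t**(-5/2) on [1, ∞)
the 3 pieces separated at 1/4, 1/2 each add one integral
segment [0, 1/4) carries 2*sqrt(2)*t**(3/2); integrate it
segment [1/4, 1/2) carries exp(-2*t); integrate it
piece [1/2, ∞): integrate sqrt(2)/(8*t**(5/2)) against the kernel

(2*2**s*(2*s - 5)*(2*s + 3)*uppergamma(s, 1/2) - 2*2**s*(2*s - 5)*(2*s + 3)*uppergamma(s, 1) - 4*2**s*(2*s + 3) + sqrt(2)*(2*s - 5))/(2*2**(2*s)*(2*s - 5)*(2*s + 3))
  -3/2 < Re(s) < 5/2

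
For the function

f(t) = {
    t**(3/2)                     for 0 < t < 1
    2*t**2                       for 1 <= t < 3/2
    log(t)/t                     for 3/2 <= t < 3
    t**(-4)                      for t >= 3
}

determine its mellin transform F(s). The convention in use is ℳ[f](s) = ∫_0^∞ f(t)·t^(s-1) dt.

along the cuts 1, 3/2, 3, ℳ[f](s) splits into 4 integrals
the [0, 1) slice contributes ∫ t**(3/2)·t^(s-1) dt
on [1, 3/2) integrate f = 2*t**2 against the kernel
the [3/2, 3) slice contributes ∫ log(t)/t·t^(s-1) dt
∫ t**(-4)·t^(s-1) over [3, ∞)

(324*2**s*(s - 4)*(s + 2)*(s**2 - 2*s + 1) - 324*2**s*(s - 4)*(2*s + 3)*(s**2 - 2*s + 1) - 108*3**s*s*(s - 4)*(s + 2)*(2*s + 3)*log(3) + 108*3**s*s*(s - 4)*(s + 2)*(2*s + 3)*log(2) - 108*3**s*(s - 4)*(s + 2)*(2*s + 3)*log(2) + 108*3**s*(s - 4)*(s + 2)*(2*s + 3) + 108*3**s*(s - 4)*(s + 2)*(2*s + 3)*log(3) + 729*3**s*(s - 4)*(2*s + 3)*(s**2 - 2*s + 1) + 54*6**s*s*(s - 4)*(s + 2)*(2*s + 3)*log(3) - 54*6**s*(s - 4)*(s + 2)*(2*s + 3)*log(3) - 54*6**s*(s - 4)*(s + 2)*(2*s + 3) - 2*6**s*(s + 2)*(2*s + 3)*(s**2 - 2*s + 1))/(162*2**s*(s - 4)*(s + 2)*(2*s + 3)*(s**2 - 2*s + 1))
  -3/2 < Re(s) < 4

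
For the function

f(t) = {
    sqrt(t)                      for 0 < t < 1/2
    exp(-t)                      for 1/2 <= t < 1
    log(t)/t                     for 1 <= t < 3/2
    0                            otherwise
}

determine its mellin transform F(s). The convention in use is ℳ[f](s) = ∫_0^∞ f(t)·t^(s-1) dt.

(3*2**s*(2*s + 1)*(s**2 - 2*s + 1)*uppergamma(s, 1/2) - 3*2**s*(2*s + 1)*(s**2 - 2*s + 1)*uppergamma(s, 1) + 3*2**s*(2*s + 1) + 3**s*s*(2*s + 1)*(-2*log(2) + 2*log(3)) - 2*3**s*(2*s + 1) + 3**s*(2*s + 1)*(-2*log(3) + 2*log(2)) + 3*sqrt(2)*(s**2 - 2*s + 1))/(3*2**s*(2*s + 1)*(s**2 - 2*s + 1))
  Re(s) > -1/2

integrate the 3 segments split at 1/2, 1, then add the results
on [0, 1/2): add ∫ sqrt(t)·t^(s-1) dt
∫ over [1/2, 1) of exp(-t)·t^(s-1) joins the sum
[1, 3/2) adds the kernel integral of log(t)/t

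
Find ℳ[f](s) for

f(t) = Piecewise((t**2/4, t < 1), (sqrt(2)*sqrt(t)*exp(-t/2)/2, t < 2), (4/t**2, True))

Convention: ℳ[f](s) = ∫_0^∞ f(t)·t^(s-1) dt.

back out the common scale on t: t**2 on [0, 1/2); sqrt(t)*exp(-t) on [1/2, 1); t**(-2) on [1, ∞)
invert the shared t-power to get t**(3/2) on [0, 1/2); exp(-t) on [1/2, 1); t**(-5/2) on [1, ∞)
linearity at 1, 2 turns ℳ[f](s) into 3 summed integrals
∫ t**2/4·t^(s-1) over [0, 1)
∫ sqrt(2)*sqrt(t)*exp(-t/2)/2·t^(s-1) over [1, 2)
on [2, ∞) integrate f = 4/t**2 against the kernel

(2**(s + 2)*s**2*uppergamma(s + 1/2, 1/2) - 2**(s + 2)*s**2*uppergamma(s + 1/2, 1) - 2**(s + 2)*s - 2**(s + 3) - 2**(s + 4)*uppergamma(s + 1/2, 1/2) + 2**(s + 4)*uppergamma(s + 1/2, 1) + s - 2)/(4*(s**2 - 4))
  -2 < Re(s) < 2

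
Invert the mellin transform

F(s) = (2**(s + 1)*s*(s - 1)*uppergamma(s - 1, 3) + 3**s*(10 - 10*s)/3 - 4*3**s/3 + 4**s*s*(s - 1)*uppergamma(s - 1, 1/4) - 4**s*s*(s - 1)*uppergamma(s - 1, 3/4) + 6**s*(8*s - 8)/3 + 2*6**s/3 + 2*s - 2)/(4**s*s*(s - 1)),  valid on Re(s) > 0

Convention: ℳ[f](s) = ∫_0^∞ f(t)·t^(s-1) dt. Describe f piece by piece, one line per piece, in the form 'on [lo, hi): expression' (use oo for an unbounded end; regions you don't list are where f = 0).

the shared t-power comes off first: 2*t on [0, 1/4); exp(-t) on [1/4, 3/4); 2*t + 1 on [3/4, 3/2); …
remove the common scale on t first: t on [0, 1/2); exp(-t/2) on [1/2, 3/2); t + 1 on [3/2, 3); …
treat the 4 regions marked off by 1/4, 3/4, 3/2 separately and sum
for t in [0, 1/4): the term is ∫ 2·t^(s-1)
∫ over [1/4, 3/4) of exp(-t)/t·t^(s-1) joins the sum
for t in [3/4, 3/2): the term is ∫ (2*t + 1)/t·t^(s-1)
on [3/2, ∞) integrate f = exp(-2*t)/t against the kernel

on [0, 1/4): 2
on [1/4, 3/4): exp(-t)/t
on [3/4, 3/2): (2*t + 1)/t
on [3/2, oo): exp(-2*t)/t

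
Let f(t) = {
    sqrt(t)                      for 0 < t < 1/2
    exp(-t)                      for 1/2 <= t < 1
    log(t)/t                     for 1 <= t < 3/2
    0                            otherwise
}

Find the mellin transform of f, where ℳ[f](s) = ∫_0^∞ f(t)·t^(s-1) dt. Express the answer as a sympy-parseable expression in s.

(3*2**s*(2*s + 1)*(s**2 - 2*s + 1)*uppergamma(s, 1/2) - 3*2**s*(2*s + 1)*(s**2 - 2*s + 1)*uppergamma(s, 1) + 3*2**s*(2*s + 1) + 3**s*s*(2*s + 1)*(-2*log(2) + 2*log(3)) - 2*3**s*(2*s + 1) + 3**s*(2*s + 1)*(-2*log(3) + 2*log(2)) + 3*sqrt(2)*(s**2 - 2*s + 1))/(3*2**s*(2*s + 1)*(s**2 - 2*s + 1))
  Re(s) > -1/2

split f at 1/2, 1: ℳ[f](s) collects 3 kernel integrals
segment 0 to 1/2 holds sqrt(t); add its integral
on [1/2, 1): add ∫ exp(-t)·t^(s-1) dt
segment [1, 3/2) carries log(t)/t; integrate it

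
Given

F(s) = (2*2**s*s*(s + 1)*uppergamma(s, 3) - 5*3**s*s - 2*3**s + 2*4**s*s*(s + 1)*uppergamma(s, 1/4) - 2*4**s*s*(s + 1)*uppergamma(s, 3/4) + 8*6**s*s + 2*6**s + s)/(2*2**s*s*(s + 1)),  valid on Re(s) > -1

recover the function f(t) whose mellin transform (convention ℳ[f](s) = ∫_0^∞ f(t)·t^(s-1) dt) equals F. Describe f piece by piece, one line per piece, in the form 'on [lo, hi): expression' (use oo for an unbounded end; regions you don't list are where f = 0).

on [0, 1/2): t
on [1/2, 3/2): exp(-t/2)
on [3/2, 3): t + 1
on [3, oo): exp(-t)

treat the 4 regions marked off by 1/2, 3/2, 3 separately and sum
on [0, 1/2): add ∫ t·t^(s-1) dt
for t in [1/2, 3/2): the term is ∫ exp(-t/2)·t^(s-1)
on [3/2, 3) integrate f = (t + 1) against the kernel
on [3, ∞) integrate f = exp(-t) against the kernel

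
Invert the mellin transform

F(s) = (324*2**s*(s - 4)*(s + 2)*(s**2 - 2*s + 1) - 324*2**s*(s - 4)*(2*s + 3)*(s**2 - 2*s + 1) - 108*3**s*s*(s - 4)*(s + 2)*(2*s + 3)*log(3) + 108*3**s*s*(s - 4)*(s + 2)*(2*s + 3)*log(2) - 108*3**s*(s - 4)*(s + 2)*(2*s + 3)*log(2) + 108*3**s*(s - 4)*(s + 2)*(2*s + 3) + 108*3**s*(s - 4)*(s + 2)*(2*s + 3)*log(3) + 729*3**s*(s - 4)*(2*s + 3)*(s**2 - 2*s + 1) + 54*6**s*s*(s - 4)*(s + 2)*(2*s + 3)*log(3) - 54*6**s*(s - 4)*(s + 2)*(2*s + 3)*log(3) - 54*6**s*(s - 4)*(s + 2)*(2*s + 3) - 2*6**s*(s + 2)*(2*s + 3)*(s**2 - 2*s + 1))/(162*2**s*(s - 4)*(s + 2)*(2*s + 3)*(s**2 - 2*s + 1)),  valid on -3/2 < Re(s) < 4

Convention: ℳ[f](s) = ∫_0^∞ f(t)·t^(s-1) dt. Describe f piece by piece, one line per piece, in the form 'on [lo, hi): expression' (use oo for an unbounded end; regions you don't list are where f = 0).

on [0, 1): t**(3/2)
on [1, 3/2): 2*t**2
on [3/2, 3): log(t)/t
on [3, oo): t**(-4)

integrate the 4 segments split at 1, 3/2, 3, then add the results
piece [0, 1): integrate t**(3/2) against the kernel
the [1, 3/2) slice contributes ∫ 2*t**2·t^(s-1) dt
the [3/2, 3) slice contributes ∫ log(t)/t·t^(s-1) dt
∫ over [3, ∞) of t**(-4)·t^(s-1) joins the sum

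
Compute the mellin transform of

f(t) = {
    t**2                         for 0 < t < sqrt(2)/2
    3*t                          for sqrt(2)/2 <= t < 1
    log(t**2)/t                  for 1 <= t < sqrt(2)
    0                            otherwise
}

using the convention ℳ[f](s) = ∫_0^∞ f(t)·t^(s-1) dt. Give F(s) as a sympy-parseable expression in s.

2**(-s/2 - 3/2)*(2**s*(s - 1)*(s + 1)*(s + 2)*log(4) + 3*2**(s/2 + 3/2)*(s - 1)**2*(s + 2) + 2**(s/2 + 5/2)*(s + 1)*(s + 2) - 2**(s + 2)*(s + 1)*(s + 2) + 6*(-s - 2)*(s - 1)**2 + sqrt(2)*(s - 1)**2*(s + 1))/((s - 1)**2*(s + 1)*(s + 2))
  Re(s) > -2

reversing the power substitution: t on [0, 1/2); 3*sqrt(t) on [1/2, 1); log(t)/sqrt(t) on [1, 2)
remove the shared t-power first: t**2 on [0, 1/2); 3*t**(3/2) on [1/2, 1); sqrt(t)*log(t) on [1, 2)
reversing the shared t-power: t**(3/2) on [0, 1/2); 3*t on [1/2, 1); log(t) on [1, 2)
decompose at sqrt(2)/2, 1; ℳ[f](s) sums the 3 pieces' integrals
on [0, sqrt(2)/2) integrate f = t**2 against the kernel
on [sqrt(2)/2, 1) integrate f = 3*t against the kernel
for t in [1, sqrt(2)): the term is ∫ log(t**2)/t·t^(s-1)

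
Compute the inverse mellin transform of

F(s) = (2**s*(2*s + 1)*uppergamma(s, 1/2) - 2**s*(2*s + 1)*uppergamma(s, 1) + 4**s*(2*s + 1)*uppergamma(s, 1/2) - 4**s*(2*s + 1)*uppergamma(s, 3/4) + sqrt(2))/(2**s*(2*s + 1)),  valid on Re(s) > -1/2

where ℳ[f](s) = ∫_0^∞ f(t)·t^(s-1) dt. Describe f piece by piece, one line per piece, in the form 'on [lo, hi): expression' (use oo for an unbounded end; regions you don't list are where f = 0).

treat the 3 regions marked off by 1/2, 1 separately and sum
∫ over [0, 1/2) of sqrt(t)·t^(s-1) joins the sum
for t in [1/2, 1): the term is ∫ exp(-t)·t^(s-1)
between 1 and 3/2 the integrand is exp(-t/2)·t^(s-1)

on [0, 1/2): sqrt(t)
on [1/2, 1): exp(-t)
on [1, 3/2): exp(-t/2)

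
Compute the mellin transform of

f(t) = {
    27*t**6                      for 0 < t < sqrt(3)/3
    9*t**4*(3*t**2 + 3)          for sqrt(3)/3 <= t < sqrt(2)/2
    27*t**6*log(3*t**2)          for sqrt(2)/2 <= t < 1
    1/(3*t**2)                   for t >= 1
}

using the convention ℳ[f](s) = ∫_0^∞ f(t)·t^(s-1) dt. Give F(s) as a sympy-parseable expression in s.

strip the power substitution: 27*t**3 on [0, 1/3); 9*t**2*(3*t + 3) on [1/3, 1/2); 27*t**3*log(3*t) on [1/2, 1); …
back out the common scale on t: t**3 on [0, 1); t**2*(t + 3) on [1, 3/2); t**3*log(t) on [3/2, 3); …
remove the shared t-power first: t on [0, 1); t + 3 on [1, 3/2); t*log(t) on [3/2, 3); …
along the cuts sqrt(3)/3, sqrt(2)/2, 1, ℳ[f](s) splits into 4 integrals
the [0, sqrt(3)/3) slice contributes ∫ 27*t**6·t^(s-1) dt
∫ 9*t**4*(3*t**2 + 3)·t^(s-1) over [sqrt(3)/3, sqrt(2)/2)
on [sqrt(2)/2, 1) integrate f = 27*t**6*log(3*t**2) against the kernel
over [1, ∞), the kernel integral of 1/(3*t**2) enters the sum

2**(-s/2 - 2)*(-162*2**(s/2 + 2)*(s/2 - 1)*(s/2 + 2)*(s + (s/2 + 2)**2 + 5) - 162*2**(s/2 + 2)*(s/2 - 1)*(s + (s/2 + 2)**2 + 5) - 81*3**(s/2 + 2)*(s/2 - 1)*(s/2 + 2)**2*(s/2 + 3)*log(3) + 81*3**(s/2 + 2)*(s/2 - 1)*(s/2 + 2)**2*(s/2 + 3)*log(2) - 81*3**(s/2 + 2)*(s/2 - 1)*(s/2 + 2)*(s/2 + 3)*log(3) + 81*3**(s/2 + 2)*(s/2 - 1)*(s/2 + 2)*(s/2 + 3)*log(2) + 81*3**(s/2 + 2)*(s/2 - 1)*(s/2 + 2)*(s/2 + 3) + 243*3**(s/2 + 2)*(s/2 - 1)*(s/2 + 2)*(s + (s/2 + 2)**2 + 5) + 162*3**(s/2 + 2)*(s/2 - 1)*(s + (s/2 + 2)**2 + 5) + 162*6**(s/2 + 2)*(s/2 - 1)*(s/2 + 2)**2*(s/2 + 3)*log(3) - 162*6**(s/2 + 2)*(s/2 - 1)*(s/2 + 2)*(s/2 + 3) + 162*6**(s/2 + 2)*(s/2 - 1)*(s/2 + 2)*(s/2 + 3)*log(3) - 2*6**(s/2 + 2)*(s/2 + 2)*(s/2 + 3)*(s + (s/2 + 2)**2 + 5))/(108*3**(s/2)*(s/2 - 1)*(s/2 + 2)*(s/2 + 3)*(s + (s/2 + 2)**2 + 5))
  -6 < Re(s) < 2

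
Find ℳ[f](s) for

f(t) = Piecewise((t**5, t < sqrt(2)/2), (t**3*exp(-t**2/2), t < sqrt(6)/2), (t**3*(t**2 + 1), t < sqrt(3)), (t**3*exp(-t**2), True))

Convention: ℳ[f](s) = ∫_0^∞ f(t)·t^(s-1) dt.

2**(-s/2 - 5/2)*(2**(s/2 + 3/2)*(s + 3)*(s + 5)*uppergamma(s/2 + 3/2, 3) + 2**(s + 3)*(s + 3)*(s + 5)*uppergamma(s/2 + 3/2, 1/4) - 2**(s + 3)*(s + 3)*(s + 5)*uppergamma(s/2 + 3/2, 3/4) + 3**(s/2 + 3/2)*(-5*s - 15) - 4*3**(s/2 + 3/2) + 6**(s/2 + 3/2)*(8*s + 24) + 4*6**(s/2 + 3/2) + s + 3)/((s + 3)*(s + 5))
  Re(s) > -5

peel off the power substitution: t**(5/2) on [0, 1/2); t**(3/2)*exp(-t/2) on [1/2, 3/2); t**(3/2)*(t + 1) on [3/2, 3); …
undo the shared t-power: t**2 on [0, 1/2); t*exp(-t/2) on [1/2, 3/2); t*(t + 1) on [3/2, 3); …
invert the shared t-power to get t on [0, 1/2); exp(-t/2) on [1/2, 3/2); t + 1 on [3/2, 3); …
split f at sqrt(2)/2, sqrt(6)/2, sqrt(3): ℳ[f](s) collects 4 kernel integrals
on [0, sqrt(2)/2): add ∫ t**5·t^(s-1) dt
segment sqrt(2)/2 to sqrt(6)/2 holds t**3*exp(-t**2/2); add its integral
for t in [sqrt(6)/2, sqrt(3)): the term is ∫ t**3*(t**2 + 1)·t^(s-1)
∫ over [sqrt(3), ∞) of t**3*exp(-t**2)·t^(s-1) joins the sum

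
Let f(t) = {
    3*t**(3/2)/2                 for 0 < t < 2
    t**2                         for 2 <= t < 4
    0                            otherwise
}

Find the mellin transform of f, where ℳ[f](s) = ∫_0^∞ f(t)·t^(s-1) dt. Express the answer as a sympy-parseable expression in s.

2*(8*2**(2*s)*(2*s + 3) - 2*2**s*(2*s + 3) + 3*2**(s + 1/2)*(s + 2))/((s + 2)*(2*s + 3))
  Re(s) > -3/2

treat the 2 regions marked off by 2 separately and sum
for t in [0, 2): the term is ∫ 3*t**(3/2)/2·t^(s-1)
segment 2 to 4 holds t**2; add its integral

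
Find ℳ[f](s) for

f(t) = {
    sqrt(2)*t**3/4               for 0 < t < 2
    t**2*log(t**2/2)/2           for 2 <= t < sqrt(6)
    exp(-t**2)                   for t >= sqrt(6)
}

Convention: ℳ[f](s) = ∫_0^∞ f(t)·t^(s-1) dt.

2**(s/2)*(-12**(s/2)*s*(s + 3)*log(2) - 2*12**(s/2)*(s + 3)*log(2) + 2*12**(s/2)*(s + 3) + 4*12**(s/2)*sqrt(2)*(s**2/4 + s + 1) + 3*18**(s/2)*s*(s + 3)*log(3)/2 - 3*18**(s/2)*(s + 3) + 3*18**(s/2)*(s + 3)*log(3) + 3**(s/2)*(s + 3)*(s**2/4 + s + 1)*uppergamma(s/2, 6))/(2*6**(s/2)*(s + 3)*(s**2/4 + s + 1))
  Re(s) > -3

peel off the power substitution: sqrt(2)*t**(3/2)/4 on [0, 4); t*log(t/2)/2 on [4, 6); exp(-t) on [6, ∞)
strip the common scale on t: t**(3/2) on [0, 2); t*log(t) on [2, 3); exp(-2*t) on [3, ∞)
cuts at 2, sqrt(6): linearity sums the 3 kernel integrals
the [0, 2) slice contributes ∫ sqrt(2)*t**3/4·t^(s-1) dt
segment [2, sqrt(6)) carries t**2*log(t**2/2)/2; integrate it
∫ over [sqrt(6), ∞) of exp(-t**2)·t^(s-1) joins the sum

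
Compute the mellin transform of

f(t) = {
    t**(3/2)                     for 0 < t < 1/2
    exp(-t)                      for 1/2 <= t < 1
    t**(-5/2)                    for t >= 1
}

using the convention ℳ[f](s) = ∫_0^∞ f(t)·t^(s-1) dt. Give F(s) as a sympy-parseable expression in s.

cuts at 1/2, 1: linearity sums the 3 kernel integrals
piece [0, 1/2): integrate t**(3/2) against the kernel
for t in [1/2, 1): the term is ∫ exp(-t)·t^(s-1)
∫ t**(-5/2)·t^(s-1) over [1, ∞)

(2*2**s*(2*s - 5)*(2*s + 3)*uppergamma(s, 1/2) - 2*2**s*(2*s - 5)*(2*s + 3)*uppergamma(s, 1) - 4*2**s*(2*s + 3) + sqrt(2)*(2*s - 5))/(2*2**s*(2*s - 5)*(2*s + 3))
  -3/2 < Re(s) < 5/2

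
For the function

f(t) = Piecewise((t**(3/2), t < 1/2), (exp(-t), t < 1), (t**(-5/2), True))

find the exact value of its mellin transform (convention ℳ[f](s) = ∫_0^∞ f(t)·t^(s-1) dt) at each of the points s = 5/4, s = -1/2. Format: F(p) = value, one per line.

F(5/4) = -uppergamma(5/4, 1) + 2**(1/4)/22 + uppergamma(5/4, 1/2) + 4/5
F(-1/2) = -2*sqrt(pi)*erfc(sqrt(2)/2) - 2*exp(-1) + 2*sqrt(pi)*erfc(1) + 5/6 + 2*sqrt(2)*exp(-1/2)

breakpoints 1/2, 1: one integral from each of the 3 segments
segment [0, 1/2) carries t**(3/2); integrate it
on [1/2, 1): add ∫ exp(-t)·t^(s-1) dt
segment 1 to ∞ holds t**(-5/2); add its integral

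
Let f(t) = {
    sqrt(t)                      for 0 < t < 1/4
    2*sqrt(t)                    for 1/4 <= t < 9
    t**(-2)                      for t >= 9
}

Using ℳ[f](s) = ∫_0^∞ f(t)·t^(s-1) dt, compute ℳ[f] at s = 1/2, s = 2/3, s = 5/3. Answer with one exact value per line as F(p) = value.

reversing the power substitution: t on [0, 1/2); 2*t on [1/2, 3); t**(-4) on [3, ∞)
integrate the 3 segments split at 1/4, 9, then add the results
on [0, 1/4): add ∫ sqrt(t)·t^(s-1) dt
on [1/4, 9) integrate f = 2*sqrt(t) against the kernel
∫ t**(-2)·t^(s-1) over [9, ∞)

F(1/2) = 5759/324
F(2/3) = 2**(2/3)*(-54 + 3895*6**(1/3))/504
F(5/3) = 2**(2/3)*(-3 + 7880*6**(1/3))/208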